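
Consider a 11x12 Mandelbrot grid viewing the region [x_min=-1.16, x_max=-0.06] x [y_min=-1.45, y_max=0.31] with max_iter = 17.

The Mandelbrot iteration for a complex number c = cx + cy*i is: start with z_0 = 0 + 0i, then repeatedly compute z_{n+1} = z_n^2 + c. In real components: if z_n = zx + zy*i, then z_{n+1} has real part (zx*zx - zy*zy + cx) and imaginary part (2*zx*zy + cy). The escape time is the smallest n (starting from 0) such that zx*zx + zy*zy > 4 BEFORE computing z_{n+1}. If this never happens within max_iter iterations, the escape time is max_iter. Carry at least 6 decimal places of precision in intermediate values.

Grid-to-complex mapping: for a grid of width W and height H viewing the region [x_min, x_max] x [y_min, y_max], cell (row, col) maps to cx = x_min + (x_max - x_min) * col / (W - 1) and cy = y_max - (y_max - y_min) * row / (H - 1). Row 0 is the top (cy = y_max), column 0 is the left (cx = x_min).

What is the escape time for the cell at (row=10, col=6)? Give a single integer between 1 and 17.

z_0 = 0 + 0i, c = -0.5000 + -1.2900i
Iter 1: z = -0.5000 + -1.2900i, |z|^2 = 1.9141
Iter 2: z = -1.9141 + 0.0000i, |z|^2 = 3.6638
Iter 3: z = 3.1638 + -1.2900i, |z|^2 = 11.6736
Escaped at iteration 3

Answer: 3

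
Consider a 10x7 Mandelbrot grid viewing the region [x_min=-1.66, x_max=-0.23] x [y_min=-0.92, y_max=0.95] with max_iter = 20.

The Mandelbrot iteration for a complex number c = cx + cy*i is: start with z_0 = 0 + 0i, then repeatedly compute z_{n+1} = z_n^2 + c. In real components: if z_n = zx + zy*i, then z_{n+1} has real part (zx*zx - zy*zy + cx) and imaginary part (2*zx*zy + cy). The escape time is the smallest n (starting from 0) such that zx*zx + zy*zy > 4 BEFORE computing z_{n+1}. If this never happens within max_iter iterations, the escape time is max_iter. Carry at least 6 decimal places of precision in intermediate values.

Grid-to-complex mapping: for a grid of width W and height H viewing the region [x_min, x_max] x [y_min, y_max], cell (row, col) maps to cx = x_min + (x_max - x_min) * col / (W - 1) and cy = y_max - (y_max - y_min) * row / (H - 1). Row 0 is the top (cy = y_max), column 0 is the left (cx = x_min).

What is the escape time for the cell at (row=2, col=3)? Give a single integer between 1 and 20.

z_0 = 0 + 0i, c = -1.1833 + 0.3267i
Iter 1: z = -1.1833 + 0.3267i, |z|^2 = 1.5070
Iter 2: z = 0.1102 + -0.4464i, |z|^2 = 0.2115
Iter 3: z = -1.3705 + 0.2282i, |z|^2 = 1.9303
Iter 4: z = 0.6428 + -0.2989i, |z|^2 = 0.5026
Iter 5: z = -0.8595 + -0.0577i, |z|^2 = 0.7420
Iter 6: z = -0.4480 + 0.4258i, |z|^2 = 0.3820
Iter 7: z = -1.1640 + -0.0548i, |z|^2 = 1.3578
Iter 8: z = 0.1684 + 0.4543i, |z|^2 = 0.2347
Iter 9: z = -1.3613 + 0.4797i, |z|^2 = 2.0833
Iter 10: z = 0.4398 + -0.9794i, |z|^2 = 1.1526
Iter 11: z = -1.9492 + -0.5347i, |z|^2 = 4.0853
Escaped at iteration 11

Answer: 11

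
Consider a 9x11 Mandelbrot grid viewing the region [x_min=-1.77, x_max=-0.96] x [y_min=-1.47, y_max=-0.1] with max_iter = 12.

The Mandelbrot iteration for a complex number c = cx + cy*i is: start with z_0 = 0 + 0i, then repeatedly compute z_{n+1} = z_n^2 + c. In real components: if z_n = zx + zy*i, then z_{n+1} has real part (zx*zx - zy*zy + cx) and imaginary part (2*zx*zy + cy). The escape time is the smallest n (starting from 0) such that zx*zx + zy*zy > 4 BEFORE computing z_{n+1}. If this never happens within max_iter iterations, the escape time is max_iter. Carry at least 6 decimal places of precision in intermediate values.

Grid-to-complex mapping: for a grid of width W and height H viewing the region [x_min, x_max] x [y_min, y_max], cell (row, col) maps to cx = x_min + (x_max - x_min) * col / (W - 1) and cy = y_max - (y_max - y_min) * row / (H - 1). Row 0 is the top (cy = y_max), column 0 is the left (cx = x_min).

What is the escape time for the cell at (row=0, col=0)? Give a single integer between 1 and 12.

Answer: 4

Derivation:
z_0 = 0 + 0i, c = -1.7700 + -0.1000i
Iter 1: z = -1.7700 + -0.1000i, |z|^2 = 3.1429
Iter 2: z = 1.3529 + 0.2540i, |z|^2 = 1.8949
Iter 3: z = -0.0042 + 0.5873i, |z|^2 = 0.3449
Iter 4: z = -2.1149 + -0.1049i, |z|^2 = 4.4837
Escaped at iteration 4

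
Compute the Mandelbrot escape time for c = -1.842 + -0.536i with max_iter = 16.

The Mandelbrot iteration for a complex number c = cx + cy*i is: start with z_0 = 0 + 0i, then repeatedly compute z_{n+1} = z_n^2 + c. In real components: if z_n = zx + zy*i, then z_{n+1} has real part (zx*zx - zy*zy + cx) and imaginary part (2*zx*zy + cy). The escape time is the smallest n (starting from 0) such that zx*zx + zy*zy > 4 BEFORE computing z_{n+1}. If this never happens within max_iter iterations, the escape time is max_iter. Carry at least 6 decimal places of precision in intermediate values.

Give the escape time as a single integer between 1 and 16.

Answer: 3

Derivation:
z_0 = 0 + 0i, c = -1.8420 + -0.5360i
Iter 1: z = -1.8420 + -0.5360i, |z|^2 = 3.6803
Iter 2: z = 1.2637 + 1.4386i, |z|^2 = 3.6665
Iter 3: z = -2.3148 + 3.0999i, |z|^2 = 14.9675
Escaped at iteration 3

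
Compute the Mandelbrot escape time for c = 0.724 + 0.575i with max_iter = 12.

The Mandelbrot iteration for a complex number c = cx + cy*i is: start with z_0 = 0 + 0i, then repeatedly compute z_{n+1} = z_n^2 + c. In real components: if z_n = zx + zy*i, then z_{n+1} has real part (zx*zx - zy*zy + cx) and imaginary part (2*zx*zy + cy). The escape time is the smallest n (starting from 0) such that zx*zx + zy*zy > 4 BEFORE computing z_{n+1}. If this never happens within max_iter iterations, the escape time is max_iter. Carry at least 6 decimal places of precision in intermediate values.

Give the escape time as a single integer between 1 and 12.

z_0 = 0 + 0i, c = 0.7240 + 0.5750i
Iter 1: z = 0.7240 + 0.5750i, |z|^2 = 0.8548
Iter 2: z = 0.9176 + 1.4076i, |z|^2 = 2.8232
Iter 3: z = -0.4154 + 3.1581i, |z|^2 = 10.1461
Escaped at iteration 3

Answer: 3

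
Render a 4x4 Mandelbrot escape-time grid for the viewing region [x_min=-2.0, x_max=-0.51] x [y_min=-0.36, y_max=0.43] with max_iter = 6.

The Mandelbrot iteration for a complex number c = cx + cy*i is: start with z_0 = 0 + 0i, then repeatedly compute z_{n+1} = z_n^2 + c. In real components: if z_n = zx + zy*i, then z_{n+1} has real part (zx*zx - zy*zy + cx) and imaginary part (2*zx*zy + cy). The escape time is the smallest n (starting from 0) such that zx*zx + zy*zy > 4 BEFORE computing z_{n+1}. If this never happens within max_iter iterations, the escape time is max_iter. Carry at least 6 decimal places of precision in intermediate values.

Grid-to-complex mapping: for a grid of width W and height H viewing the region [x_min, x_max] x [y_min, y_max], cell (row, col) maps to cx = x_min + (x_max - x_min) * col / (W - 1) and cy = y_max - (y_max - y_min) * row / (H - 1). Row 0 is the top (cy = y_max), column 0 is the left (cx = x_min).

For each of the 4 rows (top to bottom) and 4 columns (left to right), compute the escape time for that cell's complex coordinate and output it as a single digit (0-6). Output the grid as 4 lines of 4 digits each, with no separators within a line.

Answer: 1466
1566
1666
1466

Derivation:
(row=0, col=0): c = -2.0000 + 0.4300i → escape time 1
(row=0, col=1): c = -1.5033 + 0.4300i → escape time 4
(row=0, col=2): c = -1.0067 + 0.4300i → escape time 6
(row=0, col=3): c = -0.5100 + 0.4300i → escape time 6
(row=1, col=0): c = -2.0000 + 0.1667i → escape time 1
(row=1, col=1): c = -1.5033 + 0.1667i → escape time 5
(row=1, col=2): c = -1.0067 + 0.1667i → escape time 6
(row=1, col=3): c = -0.5100 + 0.1667i → escape time 6
(row=2, col=0): c = -2.0000 + -0.0967i → escape time 1
(row=2, col=1): c = -1.5033 + -0.0967i → escape time 6
(row=2, col=2): c = -1.0067 + -0.0967i → escape time 6
(row=2, col=3): c = -0.5100 + -0.0967i → escape time 6
(row=3, col=0): c = -2.0000 + -0.3600i → escape time 1
(row=3, col=1): c = -1.5033 + -0.3600i → escape time 4
(row=3, col=2): c = -1.0067 + -0.3600i → escape time 6
(row=3, col=3): c = -0.5100 + -0.3600i → escape time 6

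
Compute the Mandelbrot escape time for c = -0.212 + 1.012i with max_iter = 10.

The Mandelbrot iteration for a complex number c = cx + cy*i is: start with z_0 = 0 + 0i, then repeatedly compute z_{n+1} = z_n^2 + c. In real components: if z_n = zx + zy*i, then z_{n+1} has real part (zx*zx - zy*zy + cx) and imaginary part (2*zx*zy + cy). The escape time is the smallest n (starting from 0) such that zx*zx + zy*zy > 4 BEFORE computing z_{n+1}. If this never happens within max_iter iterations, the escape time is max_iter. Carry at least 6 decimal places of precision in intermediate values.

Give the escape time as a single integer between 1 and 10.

Answer: 7

Derivation:
z_0 = 0 + 0i, c = -0.2120 + 1.0120i
Iter 1: z = -0.2120 + 1.0120i, |z|^2 = 1.0691
Iter 2: z = -1.1912 + 0.5829i, |z|^2 = 1.7587
Iter 3: z = 0.8672 + -0.3767i, |z|^2 = 0.8939
Iter 4: z = 0.3981 + 0.3586i, |z|^2 = 0.2871
Iter 5: z = -0.1822 + 1.2975i, |z|^2 = 1.7167
Iter 6: z = -1.8623 + 0.5393i, |z|^2 = 3.7592
Iter 7: z = 2.9655 + -0.9967i, |z|^2 = 9.7875
Escaped at iteration 7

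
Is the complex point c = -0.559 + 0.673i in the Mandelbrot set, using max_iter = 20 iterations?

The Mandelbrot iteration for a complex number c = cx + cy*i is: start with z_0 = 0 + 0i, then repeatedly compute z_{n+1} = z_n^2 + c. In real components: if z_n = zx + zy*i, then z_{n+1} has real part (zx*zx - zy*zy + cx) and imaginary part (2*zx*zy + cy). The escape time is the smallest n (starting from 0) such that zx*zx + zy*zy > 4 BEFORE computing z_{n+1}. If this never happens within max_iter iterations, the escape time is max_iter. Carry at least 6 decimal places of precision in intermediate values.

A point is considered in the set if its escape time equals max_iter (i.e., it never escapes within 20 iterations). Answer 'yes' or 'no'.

Answer: no

Derivation:
z_0 = 0 + 0i, c = -0.5590 + 0.6730i
Iter 1: z = -0.5590 + 0.6730i, |z|^2 = 0.7654
Iter 2: z = -0.6994 + -0.0794i, |z|^2 = 0.4955
Iter 3: z = -0.0761 + 0.7841i, |z|^2 = 0.6206
Iter 4: z = -1.1680 + 0.5537i, |z|^2 = 1.6708
Iter 5: z = 0.4987 + -0.6204i, |z|^2 = 0.6336
Iter 6: z = -0.6953 + 0.0542i, |z|^2 = 0.4863
Iter 7: z = -0.0785 + 0.5976i, |z|^2 = 0.3633
Iter 8: z = -0.9100 + 0.5791i, |z|^2 = 1.1635
Iter 9: z = -0.0663 + -0.3810i, |z|^2 = 0.1496
Iter 10: z = -0.6998 + 0.7235i, |z|^2 = 1.0132
Iter 11: z = -0.5928 + -0.3396i, |z|^2 = 0.4667
Iter 12: z = -0.3229 + 1.0756i, |z|^2 = 1.2613
Iter 13: z = -1.6117 + -0.0217i, |z|^2 = 2.5981
Iter 14: z = 2.0382 + 0.7429i, |z|^2 = 4.7061
Escaped at iteration 14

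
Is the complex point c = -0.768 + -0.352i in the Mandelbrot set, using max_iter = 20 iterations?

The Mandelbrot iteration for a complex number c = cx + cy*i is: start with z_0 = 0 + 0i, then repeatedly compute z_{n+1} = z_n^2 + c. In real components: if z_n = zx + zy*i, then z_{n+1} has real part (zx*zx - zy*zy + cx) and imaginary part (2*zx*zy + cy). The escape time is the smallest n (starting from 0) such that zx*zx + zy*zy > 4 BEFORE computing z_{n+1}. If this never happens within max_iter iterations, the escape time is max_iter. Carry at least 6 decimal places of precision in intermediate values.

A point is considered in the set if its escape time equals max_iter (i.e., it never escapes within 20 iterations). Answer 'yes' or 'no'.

Answer: no

Derivation:
z_0 = 0 + 0i, c = -0.7680 + -0.3520i
Iter 1: z = -0.7680 + -0.3520i, |z|^2 = 0.7137
Iter 2: z = -0.3021 + 0.1887i, |z|^2 = 0.1268
Iter 3: z = -0.7123 + -0.4660i, |z|^2 = 0.7246
Iter 4: z = -0.4777 + 0.3119i, |z|^2 = 0.3255
Iter 5: z = -0.6371 + -0.6500i, |z|^2 = 0.8283
Iter 6: z = -0.7846 + 0.4762i, |z|^2 = 0.8424
Iter 7: z = -0.3791 + -1.0992i, |z|^2 = 1.3520
Iter 8: z = -1.8326 + 0.4814i, |z|^2 = 3.5901
Iter 9: z = 2.3586 + -2.1165i, |z|^2 = 10.0426
Escaped at iteration 9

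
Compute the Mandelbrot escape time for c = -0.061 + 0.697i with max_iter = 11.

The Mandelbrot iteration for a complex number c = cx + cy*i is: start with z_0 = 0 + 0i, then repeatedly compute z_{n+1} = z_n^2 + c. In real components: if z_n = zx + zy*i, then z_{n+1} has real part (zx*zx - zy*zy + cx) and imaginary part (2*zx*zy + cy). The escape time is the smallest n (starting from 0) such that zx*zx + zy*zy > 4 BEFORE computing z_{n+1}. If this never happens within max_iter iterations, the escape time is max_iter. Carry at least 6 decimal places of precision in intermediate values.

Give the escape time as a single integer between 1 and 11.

Answer: 11

Derivation:
z_0 = 0 + 0i, c = -0.0610 + 0.6970i
Iter 1: z = -0.0610 + 0.6970i, |z|^2 = 0.4895
Iter 2: z = -0.5431 + 0.6120i, |z|^2 = 0.6694
Iter 3: z = -0.1406 + 0.0323i, |z|^2 = 0.0208
Iter 4: z = -0.0423 + 0.6879i, |z|^2 = 0.4750
Iter 5: z = -0.5324 + 0.6388i, |z|^2 = 0.6916
Iter 6: z = -0.1856 + 0.0167i, |z|^2 = 0.0347
Iter 7: z = -0.0268 + 0.6908i, |z|^2 = 0.4779
Iter 8: z = -0.5375 + 0.6599i, |z|^2 = 0.7244
Iter 9: z = -0.2076 + -0.0124i, |z|^2 = 0.0433
Iter 10: z = -0.0180 + 0.7021i, |z|^2 = 0.4933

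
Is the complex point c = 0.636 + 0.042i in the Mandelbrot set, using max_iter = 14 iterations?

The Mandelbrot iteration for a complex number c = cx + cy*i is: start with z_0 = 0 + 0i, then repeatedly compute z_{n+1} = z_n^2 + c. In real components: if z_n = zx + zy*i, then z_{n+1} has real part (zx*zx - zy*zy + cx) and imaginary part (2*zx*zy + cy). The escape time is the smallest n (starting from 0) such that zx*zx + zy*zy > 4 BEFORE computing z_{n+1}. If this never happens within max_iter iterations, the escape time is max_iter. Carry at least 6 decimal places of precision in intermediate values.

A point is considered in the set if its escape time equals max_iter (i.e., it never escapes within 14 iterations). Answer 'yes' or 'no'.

Answer: no

Derivation:
z_0 = 0 + 0i, c = 0.6360 + 0.0420i
Iter 1: z = 0.6360 + 0.0420i, |z|^2 = 0.4063
Iter 2: z = 1.0387 + 0.0954i, |z|^2 = 1.0881
Iter 3: z = 1.7059 + 0.2402i, |z|^2 = 2.9677
Iter 4: z = 3.4882 + 0.8616i, |z|^2 = 12.9102
Escaped at iteration 4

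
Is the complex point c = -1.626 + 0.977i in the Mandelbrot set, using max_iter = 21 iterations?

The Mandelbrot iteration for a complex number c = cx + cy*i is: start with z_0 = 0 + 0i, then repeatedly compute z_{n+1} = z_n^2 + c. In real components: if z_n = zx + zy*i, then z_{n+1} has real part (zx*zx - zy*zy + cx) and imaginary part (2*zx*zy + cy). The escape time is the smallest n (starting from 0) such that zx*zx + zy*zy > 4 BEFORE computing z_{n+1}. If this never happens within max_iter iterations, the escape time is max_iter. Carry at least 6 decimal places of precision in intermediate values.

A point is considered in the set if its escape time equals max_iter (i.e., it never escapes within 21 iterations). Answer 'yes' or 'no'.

Answer: no

Derivation:
z_0 = 0 + 0i, c = -1.6260 + 0.9770i
Iter 1: z = -1.6260 + 0.9770i, |z|^2 = 3.5984
Iter 2: z = 0.0633 + -2.2002i, |z|^2 = 4.8449
Escaped at iteration 2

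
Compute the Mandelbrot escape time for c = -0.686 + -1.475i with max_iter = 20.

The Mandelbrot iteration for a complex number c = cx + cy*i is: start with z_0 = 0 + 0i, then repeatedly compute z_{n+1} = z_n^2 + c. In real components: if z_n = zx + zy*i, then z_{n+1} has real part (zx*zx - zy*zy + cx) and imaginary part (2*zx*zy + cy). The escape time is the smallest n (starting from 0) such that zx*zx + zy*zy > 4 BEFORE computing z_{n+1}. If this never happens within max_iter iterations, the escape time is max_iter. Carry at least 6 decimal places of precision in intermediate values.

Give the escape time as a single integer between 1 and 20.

z_0 = 0 + 0i, c = -0.6860 + -1.4750i
Iter 1: z = -0.6860 + -1.4750i, |z|^2 = 2.6462
Iter 2: z = -2.3910 + 0.5487i, |z|^2 = 6.0181
Escaped at iteration 2

Answer: 2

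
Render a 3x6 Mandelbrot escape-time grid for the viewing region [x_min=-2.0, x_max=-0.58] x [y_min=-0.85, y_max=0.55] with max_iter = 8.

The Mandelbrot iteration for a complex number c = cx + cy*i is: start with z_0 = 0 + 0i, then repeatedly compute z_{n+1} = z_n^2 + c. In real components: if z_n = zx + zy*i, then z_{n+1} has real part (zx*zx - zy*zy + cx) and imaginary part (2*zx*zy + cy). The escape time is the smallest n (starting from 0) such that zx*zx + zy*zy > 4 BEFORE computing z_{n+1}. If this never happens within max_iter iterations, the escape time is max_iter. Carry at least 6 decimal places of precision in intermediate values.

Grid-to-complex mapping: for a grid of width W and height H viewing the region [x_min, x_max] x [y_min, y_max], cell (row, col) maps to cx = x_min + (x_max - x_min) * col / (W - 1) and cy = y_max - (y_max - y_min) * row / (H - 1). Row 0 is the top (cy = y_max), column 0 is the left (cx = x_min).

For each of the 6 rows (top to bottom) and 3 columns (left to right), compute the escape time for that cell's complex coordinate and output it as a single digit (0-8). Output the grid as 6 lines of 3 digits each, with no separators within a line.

Answer: 138
178
188
188
138
134

Derivation:
(row=0, col=0): c = -2.0000 + 0.5500i → escape time 1
(row=0, col=1): c = -1.2900 + 0.5500i → escape time 3
(row=0, col=2): c = -0.5800 + 0.5500i → escape time 8
(row=1, col=0): c = -2.0000 + 0.2700i → escape time 1
(row=1, col=1): c = -1.2900 + 0.2700i → escape time 7
(row=1, col=2): c = -0.5800 + 0.2700i → escape time 8
(row=2, col=0): c = -2.0000 + -0.0100i → escape time 1
(row=2, col=1): c = -1.2900 + -0.0100i → escape time 8
(row=2, col=2): c = -0.5800 + -0.0100i → escape time 8
(row=3, col=0): c = -2.0000 + -0.2900i → escape time 1
(row=3, col=1): c = -1.2900 + -0.2900i → escape time 8
(row=3, col=2): c = -0.5800 + -0.2900i → escape time 8
(row=4, col=0): c = -2.0000 + -0.5700i → escape time 1
(row=4, col=1): c = -1.2900 + -0.5700i → escape time 3
(row=4, col=2): c = -0.5800 + -0.5700i → escape time 8
(row=5, col=0): c = -2.0000 + -0.8500i → escape time 1
(row=5, col=1): c = -1.2900 + -0.8500i → escape time 3
(row=5, col=2): c = -0.5800 + -0.8500i → escape time 4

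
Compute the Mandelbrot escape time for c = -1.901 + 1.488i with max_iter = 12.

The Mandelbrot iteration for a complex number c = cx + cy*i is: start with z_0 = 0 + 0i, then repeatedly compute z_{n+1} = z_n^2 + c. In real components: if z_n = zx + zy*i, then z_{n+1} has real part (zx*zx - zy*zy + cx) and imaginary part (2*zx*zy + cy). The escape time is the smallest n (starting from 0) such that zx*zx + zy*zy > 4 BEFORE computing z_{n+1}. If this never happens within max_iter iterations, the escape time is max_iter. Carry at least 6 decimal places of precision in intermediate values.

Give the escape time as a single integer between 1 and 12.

z_0 = 0 + 0i, c = -1.9010 + 1.4880i
Iter 1: z = -1.9010 + 1.4880i, |z|^2 = 5.8279
Escaped at iteration 1

Answer: 1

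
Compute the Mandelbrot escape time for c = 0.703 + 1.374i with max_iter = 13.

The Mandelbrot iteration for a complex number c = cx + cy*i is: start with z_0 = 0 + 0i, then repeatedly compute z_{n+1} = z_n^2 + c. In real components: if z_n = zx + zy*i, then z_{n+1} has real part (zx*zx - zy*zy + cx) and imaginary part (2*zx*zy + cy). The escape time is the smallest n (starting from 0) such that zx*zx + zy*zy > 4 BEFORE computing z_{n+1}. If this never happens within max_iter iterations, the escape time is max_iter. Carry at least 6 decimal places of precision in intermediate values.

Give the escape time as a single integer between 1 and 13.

Answer: 2

Derivation:
z_0 = 0 + 0i, c = 0.7030 + 1.3740i
Iter 1: z = 0.7030 + 1.3740i, |z|^2 = 2.3821
Iter 2: z = -0.6907 + 3.3058i, |z|^2 = 11.4056
Escaped at iteration 2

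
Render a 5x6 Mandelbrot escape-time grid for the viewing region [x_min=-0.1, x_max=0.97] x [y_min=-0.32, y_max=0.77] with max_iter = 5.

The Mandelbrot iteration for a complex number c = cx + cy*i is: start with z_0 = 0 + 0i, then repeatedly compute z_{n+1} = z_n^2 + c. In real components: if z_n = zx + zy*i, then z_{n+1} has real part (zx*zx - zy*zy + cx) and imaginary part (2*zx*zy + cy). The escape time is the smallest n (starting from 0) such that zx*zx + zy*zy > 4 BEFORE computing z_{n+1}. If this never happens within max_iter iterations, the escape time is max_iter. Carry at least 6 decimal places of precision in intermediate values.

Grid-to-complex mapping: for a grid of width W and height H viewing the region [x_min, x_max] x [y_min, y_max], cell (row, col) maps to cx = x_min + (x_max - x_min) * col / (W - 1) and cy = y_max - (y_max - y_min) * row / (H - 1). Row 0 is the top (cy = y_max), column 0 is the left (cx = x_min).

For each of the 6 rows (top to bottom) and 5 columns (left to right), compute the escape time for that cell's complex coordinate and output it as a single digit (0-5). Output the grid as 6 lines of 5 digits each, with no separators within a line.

(row=0, col=0): c = -0.1000 + 0.7700i → escape time 5
(row=0, col=1): c = 0.1675 + 0.7700i → escape time 5
(row=0, col=2): c = 0.4350 + 0.7700i → escape time 4
(row=0, col=3): c = 0.7025 + 0.7700i → escape time 3
(row=0, col=4): c = 0.9700 + 0.7700i → escape time 2
(row=1, col=0): c = -0.1000 + 0.5520i → escape time 5
(row=1, col=1): c = 0.1675 + 0.5520i → escape time 5
(row=1, col=2): c = 0.4350 + 0.5520i → escape time 5
(row=1, col=3): c = 0.7025 + 0.5520i → escape time 3
(row=1, col=4): c = 0.9700 + 0.5520i → escape time 2
(row=2, col=0): c = -0.1000 + 0.3340i → escape time 5
(row=2, col=1): c = 0.1675 + 0.3340i → escape time 5
(row=2, col=2): c = 0.4350 + 0.3340i → escape time 5
(row=2, col=3): c = 0.7025 + 0.3340i → escape time 3
(row=2, col=4): c = 0.9700 + 0.3340i → escape time 2
(row=3, col=0): c = -0.1000 + 0.1160i → escape time 5
(row=3, col=1): c = 0.1675 + 0.1160i → escape time 5
(row=3, col=2): c = 0.4350 + 0.1160i → escape time 5
(row=3, col=3): c = 0.7025 + 0.1160i → escape time 3
(row=3, col=4): c = 0.9700 + 0.1160i → escape time 3
(row=4, col=0): c = -0.1000 + -0.1020i → escape time 5
(row=4, col=1): c = 0.1675 + -0.1020i → escape time 5
(row=4, col=2): c = 0.4350 + -0.1020i → escape time 5
(row=4, col=3): c = 0.7025 + -0.1020i → escape time 3
(row=4, col=4): c = 0.9700 + -0.1020i → escape time 3
(row=5, col=0): c = -0.1000 + -0.3200i → escape time 5
(row=5, col=1): c = 0.1675 + -0.3200i → escape time 5
(row=5, col=2): c = 0.4350 + -0.3200i → escape time 5
(row=5, col=3): c = 0.7025 + -0.3200i → escape time 3
(row=5, col=4): c = 0.9700 + -0.3200i → escape time 2

Answer: 55432
55532
55532
55533
55533
55532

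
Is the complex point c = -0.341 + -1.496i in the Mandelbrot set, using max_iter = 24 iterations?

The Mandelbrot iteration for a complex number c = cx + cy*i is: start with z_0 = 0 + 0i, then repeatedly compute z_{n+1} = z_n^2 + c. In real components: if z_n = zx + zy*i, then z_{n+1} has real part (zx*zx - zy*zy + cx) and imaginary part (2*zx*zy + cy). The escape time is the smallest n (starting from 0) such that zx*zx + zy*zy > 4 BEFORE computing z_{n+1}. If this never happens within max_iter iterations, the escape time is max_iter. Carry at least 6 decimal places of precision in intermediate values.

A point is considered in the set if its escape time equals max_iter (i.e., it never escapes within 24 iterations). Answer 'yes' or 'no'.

z_0 = 0 + 0i, c = -0.3410 + -1.4960i
Iter 1: z = -0.3410 + -1.4960i, |z|^2 = 2.3543
Iter 2: z = -2.4627 + -0.4757i, |z|^2 = 6.2914
Escaped at iteration 2

Answer: no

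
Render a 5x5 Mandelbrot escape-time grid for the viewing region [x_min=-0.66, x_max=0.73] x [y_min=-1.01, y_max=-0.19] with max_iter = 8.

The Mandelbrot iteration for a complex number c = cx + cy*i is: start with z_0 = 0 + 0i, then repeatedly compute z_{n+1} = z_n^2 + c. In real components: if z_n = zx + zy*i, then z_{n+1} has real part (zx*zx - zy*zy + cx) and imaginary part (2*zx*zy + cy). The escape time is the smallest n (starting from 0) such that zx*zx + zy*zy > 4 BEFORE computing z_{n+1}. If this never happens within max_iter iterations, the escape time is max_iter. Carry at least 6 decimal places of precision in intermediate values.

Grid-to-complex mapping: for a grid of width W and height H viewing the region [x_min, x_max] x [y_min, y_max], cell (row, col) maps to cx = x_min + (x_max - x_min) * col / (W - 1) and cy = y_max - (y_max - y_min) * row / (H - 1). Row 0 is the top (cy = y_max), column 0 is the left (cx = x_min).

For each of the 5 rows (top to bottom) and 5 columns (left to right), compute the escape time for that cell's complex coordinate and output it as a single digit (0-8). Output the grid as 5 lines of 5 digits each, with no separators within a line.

(row=0, col=0): c = -0.6600 + -0.1900i → escape time 8
(row=0, col=1): c = -0.3125 + -0.1900i → escape time 8
(row=0, col=2): c = 0.0350 + -0.1900i → escape time 8
(row=0, col=3): c = 0.3825 + -0.1900i → escape time 8
(row=0, col=4): c = 0.7300 + -0.1900i → escape time 3
(row=1, col=0): c = -0.6600 + -0.3950i → escape time 8
(row=1, col=1): c = -0.3125 + -0.3950i → escape time 8
(row=1, col=2): c = 0.0350 + -0.3950i → escape time 8
(row=1, col=3): c = 0.3825 + -0.3950i → escape time 8
(row=1, col=4): c = 0.7300 + -0.3950i → escape time 3
(row=2, col=0): c = -0.6600 + -0.6000i → escape time 7
(row=2, col=1): c = -0.3125 + -0.6000i → escape time 8
(row=2, col=2): c = 0.0350 + -0.6000i → escape time 8
(row=2, col=3): c = 0.3825 + -0.6000i → escape time 8
(row=2, col=4): c = 0.7300 + -0.6000i → escape time 3
(row=3, col=0): c = -0.6600 + -0.8050i → escape time 4
(row=3, col=1): c = -0.3125 + -0.8050i → escape time 8
(row=3, col=2): c = 0.0350 + -0.8050i → escape time 8
(row=3, col=3): c = 0.3825 + -0.8050i → escape time 4
(row=3, col=4): c = 0.7300 + -0.8050i → escape time 2
(row=4, col=0): c = -0.6600 + -1.0100i → escape time 4
(row=4, col=1): c = -0.3125 + -1.0100i → escape time 5
(row=4, col=2): c = 0.0350 + -1.0100i → escape time 5
(row=4, col=3): c = 0.3825 + -1.0100i → escape time 3
(row=4, col=4): c = 0.7300 + -1.0100i → escape time 2

Answer: 88883
88883
78883
48842
45532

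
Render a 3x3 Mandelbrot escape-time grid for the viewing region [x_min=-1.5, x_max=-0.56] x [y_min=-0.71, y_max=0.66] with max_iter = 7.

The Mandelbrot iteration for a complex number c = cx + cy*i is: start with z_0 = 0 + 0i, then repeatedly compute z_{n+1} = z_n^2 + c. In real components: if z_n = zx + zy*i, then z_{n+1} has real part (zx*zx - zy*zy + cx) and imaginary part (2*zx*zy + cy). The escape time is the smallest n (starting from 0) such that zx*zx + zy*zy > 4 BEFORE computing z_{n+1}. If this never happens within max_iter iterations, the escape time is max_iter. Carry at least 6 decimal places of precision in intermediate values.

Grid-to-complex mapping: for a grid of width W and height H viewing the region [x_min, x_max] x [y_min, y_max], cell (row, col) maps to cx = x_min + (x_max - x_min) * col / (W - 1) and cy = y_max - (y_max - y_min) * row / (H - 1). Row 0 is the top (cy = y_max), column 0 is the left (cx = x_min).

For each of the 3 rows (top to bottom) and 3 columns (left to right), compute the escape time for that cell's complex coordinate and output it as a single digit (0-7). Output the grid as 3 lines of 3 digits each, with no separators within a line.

(row=0, col=0): c = -1.5000 + 0.6600i → escape time 3
(row=0, col=1): c = -1.0300 + 0.6600i → escape time 4
(row=0, col=2): c = -0.5600 + 0.6600i → escape time 7
(row=1, col=0): c = -1.5000 + -0.0250i → escape time 7
(row=1, col=1): c = -1.0300 + -0.0250i → escape time 7
(row=1, col=2): c = -0.5600 + -0.0250i → escape time 7
(row=2, col=0): c = -1.5000 + -0.7100i → escape time 3
(row=2, col=1): c = -1.0300 + -0.7100i → escape time 4
(row=2, col=2): c = -0.5600 + -0.7100i → escape time 7

Answer: 347
777
347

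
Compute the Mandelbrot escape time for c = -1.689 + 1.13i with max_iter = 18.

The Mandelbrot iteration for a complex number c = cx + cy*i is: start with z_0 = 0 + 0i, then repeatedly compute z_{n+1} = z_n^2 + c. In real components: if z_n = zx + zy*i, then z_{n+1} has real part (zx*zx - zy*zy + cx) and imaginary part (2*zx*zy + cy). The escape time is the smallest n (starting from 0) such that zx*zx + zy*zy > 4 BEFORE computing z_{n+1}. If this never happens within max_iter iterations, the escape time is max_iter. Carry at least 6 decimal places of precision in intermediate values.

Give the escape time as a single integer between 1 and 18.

z_0 = 0 + 0i, c = -1.6890 + 1.1300i
Iter 1: z = -1.6890 + 1.1300i, |z|^2 = 4.1296
Escaped at iteration 1

Answer: 1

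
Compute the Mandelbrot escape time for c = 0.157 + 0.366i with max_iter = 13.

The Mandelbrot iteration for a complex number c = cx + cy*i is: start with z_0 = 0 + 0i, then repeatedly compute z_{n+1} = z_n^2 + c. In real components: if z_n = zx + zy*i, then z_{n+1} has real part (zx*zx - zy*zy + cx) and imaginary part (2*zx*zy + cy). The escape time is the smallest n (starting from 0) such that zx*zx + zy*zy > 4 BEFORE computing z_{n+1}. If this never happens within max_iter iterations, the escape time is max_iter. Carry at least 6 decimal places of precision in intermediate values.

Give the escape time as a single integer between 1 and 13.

z_0 = 0 + 0i, c = 0.1570 + 0.3660i
Iter 1: z = 0.1570 + 0.3660i, |z|^2 = 0.1586
Iter 2: z = 0.0477 + 0.4809i, |z|^2 = 0.2336
Iter 3: z = -0.0720 + 0.4119i, |z|^2 = 0.1748
Iter 4: z = -0.0075 + 0.3067i, |z|^2 = 0.0941
Iter 5: z = 0.0630 + 0.3614i, |z|^2 = 0.1346
Iter 6: z = 0.0303 + 0.4115i, |z|^2 = 0.1703
Iter 7: z = -0.0114 + 0.3910i, |z|^2 = 0.1530
Iter 8: z = 0.0043 + 0.3570i, |z|^2 = 0.1275
Iter 9: z = 0.0295 + 0.3691i, |z|^2 = 0.1371
Iter 10: z = 0.0217 + 0.3878i, |z|^2 = 0.1509
Iter 11: z = 0.0071 + 0.3828i, |z|^2 = 0.1466
Iter 12: z = 0.0105 + 0.3714i, |z|^2 = 0.1381

Answer: 13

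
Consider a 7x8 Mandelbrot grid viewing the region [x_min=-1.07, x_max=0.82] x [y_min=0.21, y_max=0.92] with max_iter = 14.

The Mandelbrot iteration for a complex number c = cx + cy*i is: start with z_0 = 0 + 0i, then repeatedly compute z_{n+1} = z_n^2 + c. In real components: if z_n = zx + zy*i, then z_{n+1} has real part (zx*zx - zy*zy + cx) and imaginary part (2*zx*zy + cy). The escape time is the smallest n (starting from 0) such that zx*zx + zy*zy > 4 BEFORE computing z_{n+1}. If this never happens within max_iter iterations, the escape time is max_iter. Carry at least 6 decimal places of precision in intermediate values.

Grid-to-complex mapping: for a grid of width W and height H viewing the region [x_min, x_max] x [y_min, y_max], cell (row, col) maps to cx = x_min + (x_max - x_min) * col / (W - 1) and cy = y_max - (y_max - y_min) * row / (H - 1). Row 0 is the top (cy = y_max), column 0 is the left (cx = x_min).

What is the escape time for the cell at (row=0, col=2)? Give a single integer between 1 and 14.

Answer: 5

Derivation:
z_0 = 0 + 0i, c = -0.4400 + 0.9200i
Iter 1: z = -0.4400 + 0.9200i, |z|^2 = 1.0400
Iter 2: z = -1.0928 + 0.1104i, |z|^2 = 1.2064
Iter 3: z = 0.7420 + 0.6787i, |z|^2 = 1.0112
Iter 4: z = -0.3500 + 1.9272i, |z|^2 = 3.8368
Iter 5: z = -4.0317 + -0.4293i, |z|^2 = 16.4389
Escaped at iteration 5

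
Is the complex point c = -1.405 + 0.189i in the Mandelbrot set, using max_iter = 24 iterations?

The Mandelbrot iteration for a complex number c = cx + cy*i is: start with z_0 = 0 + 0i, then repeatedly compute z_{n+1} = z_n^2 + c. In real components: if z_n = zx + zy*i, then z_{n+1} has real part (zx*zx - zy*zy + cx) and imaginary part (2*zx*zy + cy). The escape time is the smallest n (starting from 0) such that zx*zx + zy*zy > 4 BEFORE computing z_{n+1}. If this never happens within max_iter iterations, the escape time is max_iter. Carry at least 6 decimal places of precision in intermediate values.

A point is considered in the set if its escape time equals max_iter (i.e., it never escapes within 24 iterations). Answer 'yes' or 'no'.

z_0 = 0 + 0i, c = -1.4050 + 0.1890i
Iter 1: z = -1.4050 + 0.1890i, |z|^2 = 2.0097
Iter 2: z = 0.5333 + -0.3421i, |z|^2 = 0.4014
Iter 3: z = -1.2376 + -0.1759i, |z|^2 = 1.5626
Iter 4: z = 0.0958 + 0.6243i, |z|^2 = 0.3990
Iter 5: z = -1.7856 + 0.3086i, |z|^2 = 3.2837
Iter 6: z = 1.6882 + -0.9130i, |z|^2 = 3.6836
Iter 7: z = 0.6117 + -2.8936i, |z|^2 = 8.7468
Escaped at iteration 7

Answer: no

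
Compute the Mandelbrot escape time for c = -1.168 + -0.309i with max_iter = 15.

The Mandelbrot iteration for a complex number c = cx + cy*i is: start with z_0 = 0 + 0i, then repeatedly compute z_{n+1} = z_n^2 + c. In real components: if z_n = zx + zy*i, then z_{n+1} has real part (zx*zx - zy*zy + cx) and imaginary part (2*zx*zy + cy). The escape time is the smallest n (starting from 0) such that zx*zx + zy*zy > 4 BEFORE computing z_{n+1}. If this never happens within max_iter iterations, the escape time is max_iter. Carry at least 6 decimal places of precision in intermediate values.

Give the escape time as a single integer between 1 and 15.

Answer: 15

Derivation:
z_0 = 0 + 0i, c = -1.1680 + -0.3090i
Iter 1: z = -1.1680 + -0.3090i, |z|^2 = 1.4597
Iter 2: z = 0.1007 + 0.4128i, |z|^2 = 0.1806
Iter 3: z = -1.3283 + -0.2258i, |z|^2 = 1.8153
Iter 4: z = 0.5453 + 0.2909i, |z|^2 = 0.3820
Iter 5: z = -0.9553 + 0.0083i, |z|^2 = 0.9126
Iter 6: z = -0.2556 + -0.3248i, |z|^2 = 0.1708
Iter 7: z = -1.2082 + -0.1430i, |z|^2 = 1.4802
Iter 8: z = 0.2713 + 0.0365i, |z|^2 = 0.0749
Iter 9: z = -1.0957 + -0.2892i, |z|^2 = 1.2843
Iter 10: z = -0.0510 + 0.3248i, |z|^2 = 0.1081
Iter 11: z = -1.2709 + -0.3421i, |z|^2 = 1.7321
Iter 12: z = 0.3301 + 0.5606i, |z|^2 = 0.4232
Iter 13: z = -1.3733 + 0.0610i, |z|^2 = 1.8896
Iter 14: z = 0.7142 + -0.4766i, |z|^2 = 0.7372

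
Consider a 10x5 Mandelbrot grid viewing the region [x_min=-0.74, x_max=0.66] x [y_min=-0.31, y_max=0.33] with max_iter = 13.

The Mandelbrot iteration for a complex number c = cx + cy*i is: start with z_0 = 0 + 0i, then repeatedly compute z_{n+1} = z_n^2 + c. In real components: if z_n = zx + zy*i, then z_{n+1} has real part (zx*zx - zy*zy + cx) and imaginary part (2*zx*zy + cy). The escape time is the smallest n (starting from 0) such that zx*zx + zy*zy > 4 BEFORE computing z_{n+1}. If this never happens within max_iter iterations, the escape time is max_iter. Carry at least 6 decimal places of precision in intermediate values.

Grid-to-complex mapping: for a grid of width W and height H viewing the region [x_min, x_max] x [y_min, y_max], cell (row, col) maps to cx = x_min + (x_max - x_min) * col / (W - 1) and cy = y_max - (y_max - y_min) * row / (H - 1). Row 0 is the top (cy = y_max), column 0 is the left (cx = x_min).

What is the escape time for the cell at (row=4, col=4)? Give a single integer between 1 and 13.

Answer: 13

Derivation:
z_0 = 0 + 0i, c = -0.1178 + -0.3100i
Iter 1: z = -0.1178 + -0.3100i, |z|^2 = 0.1100
Iter 2: z = -0.2000 + -0.2370i, |z|^2 = 0.0962
Iter 3: z = -0.1339 + -0.2152i, |z|^2 = 0.0643
Iter 4: z = -0.1462 + -0.2524i, |z|^2 = 0.0850
Iter 5: z = -0.1601 + -0.2362i, |z|^2 = 0.0814
Iter 6: z = -0.1480 + -0.2344i, |z|^2 = 0.0768
Iter 7: z = -0.1508 + -0.2407i, |z|^2 = 0.0807
Iter 8: z = -0.1529 + -0.2374i, |z|^2 = 0.0798
Iter 9: z = -0.1508 + -0.2374i, |z|^2 = 0.0791
Iter 10: z = -0.1514 + -0.2384i, |z|^2 = 0.0798
Iter 11: z = -0.1517 + -0.2378i, |z|^2 = 0.0796
Iter 12: z = -0.1513 + -0.2378i, |z|^2 = 0.0795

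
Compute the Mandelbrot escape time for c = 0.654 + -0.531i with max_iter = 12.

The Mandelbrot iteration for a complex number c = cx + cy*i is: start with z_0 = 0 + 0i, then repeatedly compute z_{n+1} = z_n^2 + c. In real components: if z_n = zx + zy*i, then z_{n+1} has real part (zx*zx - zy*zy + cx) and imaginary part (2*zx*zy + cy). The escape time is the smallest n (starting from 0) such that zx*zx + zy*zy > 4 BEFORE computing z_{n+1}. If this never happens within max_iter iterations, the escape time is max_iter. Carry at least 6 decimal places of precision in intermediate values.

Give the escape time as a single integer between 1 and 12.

Answer: 3

Derivation:
z_0 = 0 + 0i, c = 0.6540 + -0.5310i
Iter 1: z = 0.6540 + -0.5310i, |z|^2 = 0.7097
Iter 2: z = 0.7998 + -1.2255i, |z|^2 = 2.1416
Iter 3: z = -0.2084 + -2.4913i, |z|^2 = 6.2499
Escaped at iteration 3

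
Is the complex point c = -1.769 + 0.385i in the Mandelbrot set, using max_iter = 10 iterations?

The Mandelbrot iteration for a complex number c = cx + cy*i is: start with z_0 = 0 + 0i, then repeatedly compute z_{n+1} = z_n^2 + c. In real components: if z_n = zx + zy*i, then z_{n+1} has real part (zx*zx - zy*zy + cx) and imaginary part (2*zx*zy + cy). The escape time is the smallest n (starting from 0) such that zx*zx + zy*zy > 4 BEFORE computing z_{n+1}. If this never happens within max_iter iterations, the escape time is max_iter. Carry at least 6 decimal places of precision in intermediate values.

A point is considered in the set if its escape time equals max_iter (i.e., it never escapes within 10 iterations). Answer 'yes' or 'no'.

Answer: no

Derivation:
z_0 = 0 + 0i, c = -1.7690 + 0.3850i
Iter 1: z = -1.7690 + 0.3850i, |z|^2 = 3.2776
Iter 2: z = 1.2121 + -0.9771i, |z|^2 = 2.4241
Iter 3: z = -1.2545 + -1.9838i, |z|^2 = 5.5094
Escaped at iteration 3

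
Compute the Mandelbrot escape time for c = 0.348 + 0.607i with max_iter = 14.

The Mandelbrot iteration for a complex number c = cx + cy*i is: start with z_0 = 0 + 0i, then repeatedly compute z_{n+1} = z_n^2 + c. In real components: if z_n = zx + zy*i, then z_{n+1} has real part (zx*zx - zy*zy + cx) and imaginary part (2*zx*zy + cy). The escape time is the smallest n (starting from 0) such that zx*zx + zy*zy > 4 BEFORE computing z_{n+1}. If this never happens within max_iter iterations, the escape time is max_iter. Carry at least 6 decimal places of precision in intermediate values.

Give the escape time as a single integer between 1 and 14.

z_0 = 0 + 0i, c = 0.3480 + 0.6070i
Iter 1: z = 0.3480 + 0.6070i, |z|^2 = 0.4896
Iter 2: z = 0.1007 + 1.0295i, |z|^2 = 1.0699
Iter 3: z = -0.7017 + 0.8142i, |z|^2 = 1.1553
Iter 4: z = 0.1774 + -0.5357i, |z|^2 = 0.3184
Iter 5: z = 0.0925 + 0.4170i, |z|^2 = 0.1824
Iter 6: z = 0.1827 + 0.6841i, |z|^2 = 0.5014
Iter 7: z = -0.0867 + 0.8570i, |z|^2 = 0.7419
Iter 8: z = -0.3789 + 0.4584i, |z|^2 = 0.3537
Iter 9: z = 0.2814 + 0.2596i, |z|^2 = 0.1466
Iter 10: z = 0.3598 + 0.7531i, |z|^2 = 0.6966
Iter 11: z = -0.0897 + 1.1489i, |z|^2 = 1.3280
Iter 12: z = -0.9639 + 0.4008i, |z|^2 = 1.0898
Iter 13: z = 1.1165 + -0.1657i, |z|^2 = 1.2741

Answer: 14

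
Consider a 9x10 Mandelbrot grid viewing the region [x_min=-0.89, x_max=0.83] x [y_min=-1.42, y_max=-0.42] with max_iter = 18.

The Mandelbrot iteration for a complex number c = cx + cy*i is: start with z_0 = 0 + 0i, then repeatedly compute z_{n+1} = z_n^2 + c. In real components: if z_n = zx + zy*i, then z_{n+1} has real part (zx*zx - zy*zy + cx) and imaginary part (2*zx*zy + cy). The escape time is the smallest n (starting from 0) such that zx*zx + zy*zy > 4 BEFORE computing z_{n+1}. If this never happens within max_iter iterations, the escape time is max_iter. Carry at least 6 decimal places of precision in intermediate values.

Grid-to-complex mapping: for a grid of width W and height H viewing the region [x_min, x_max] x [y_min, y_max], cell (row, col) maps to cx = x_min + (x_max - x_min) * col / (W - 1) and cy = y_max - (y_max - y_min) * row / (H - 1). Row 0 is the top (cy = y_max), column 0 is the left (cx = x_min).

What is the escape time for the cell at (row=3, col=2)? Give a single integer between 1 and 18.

Answer: 6

Derivation:
z_0 = 0 + 0i, c = -0.4600 + -0.7533i
Iter 1: z = -0.4600 + -0.7533i, |z|^2 = 0.7791
Iter 2: z = -0.8159 + -0.0603i, |z|^2 = 0.6693
Iter 3: z = 0.2021 + -0.6550i, |z|^2 = 0.4698
Iter 4: z = -0.8482 + -1.0181i, |z|^2 = 1.7558
Iter 5: z = -0.7770 + 0.9736i, |z|^2 = 1.5517
Iter 6: z = -0.8042 + -2.2664i, |z|^2 = 5.7834
Escaped at iteration 6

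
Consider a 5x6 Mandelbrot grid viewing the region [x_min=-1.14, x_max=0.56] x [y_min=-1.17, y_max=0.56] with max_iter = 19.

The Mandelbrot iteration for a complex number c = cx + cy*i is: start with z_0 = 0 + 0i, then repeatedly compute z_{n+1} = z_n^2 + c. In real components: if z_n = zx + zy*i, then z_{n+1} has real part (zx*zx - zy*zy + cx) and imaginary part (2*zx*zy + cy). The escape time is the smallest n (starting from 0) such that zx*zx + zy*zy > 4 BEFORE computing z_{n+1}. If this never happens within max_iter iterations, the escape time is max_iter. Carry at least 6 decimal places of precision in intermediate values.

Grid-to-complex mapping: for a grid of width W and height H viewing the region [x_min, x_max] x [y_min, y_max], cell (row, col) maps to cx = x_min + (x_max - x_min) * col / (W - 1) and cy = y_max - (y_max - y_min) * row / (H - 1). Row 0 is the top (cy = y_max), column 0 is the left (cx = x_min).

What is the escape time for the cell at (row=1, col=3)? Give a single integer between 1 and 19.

Answer: 19

Derivation:
z_0 = 0 + 0i, c = 0.1350 + 0.2140i
Iter 1: z = 0.1350 + 0.2140i, |z|^2 = 0.0640
Iter 2: z = 0.1074 + 0.2718i, |z|^2 = 0.0854
Iter 3: z = 0.0727 + 0.2724i, |z|^2 = 0.0795
Iter 4: z = 0.0661 + 0.2536i, |z|^2 = 0.0687
Iter 5: z = 0.0751 + 0.2475i, |z|^2 = 0.0669
Iter 6: z = 0.0794 + 0.2512i, |z|^2 = 0.0694
Iter 7: z = 0.0782 + 0.2539i, |z|^2 = 0.0706
Iter 8: z = 0.0767 + 0.2537i, |z|^2 = 0.0702
Iter 9: z = 0.0765 + 0.2529i, |z|^2 = 0.0698
Iter 10: z = 0.0769 + 0.2527i, |z|^2 = 0.0698
Iter 11: z = 0.0771 + 0.2529i, |z|^2 = 0.0699
Iter 12: z = 0.0770 + 0.2530i, |z|^2 = 0.0699
Iter 13: z = 0.0769 + 0.2530i, |z|^2 = 0.0699
Iter 14: z = 0.0769 + 0.2529i, |z|^2 = 0.0699
Iter 15: z = 0.0769 + 0.2529i, |z|^2 = 0.0699
Iter 16: z = 0.0770 + 0.2529i, |z|^2 = 0.0699
Iter 17: z = 0.0770 + 0.2529i, |z|^2 = 0.0699
Iter 18: z = 0.0769 + 0.2529i, |z|^2 = 0.0699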